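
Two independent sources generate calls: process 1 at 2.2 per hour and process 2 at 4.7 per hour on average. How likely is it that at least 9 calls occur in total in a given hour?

Independent Poisson processes superpose: combined rate λ = 2.2 + 4.7 = 6.9 per hour.
So μ = 6.9.
P(N ≥ 9) = 1 − P(N ≤ 8) ≈ 0.2580.

0.2580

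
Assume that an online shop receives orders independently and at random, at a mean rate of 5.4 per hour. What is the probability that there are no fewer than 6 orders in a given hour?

With mean μ = 5.4 per hour,
P(N ≥ 6) = 1 − P(N ≤ 5) = 1 − Σ_{j=0}^{5} e^(−μ) μ^j/j! ≈ 0.4539.

0.4539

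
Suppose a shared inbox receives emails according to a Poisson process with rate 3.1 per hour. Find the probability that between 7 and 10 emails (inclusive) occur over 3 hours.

Over the interval, μ = 3.1 × 3 = 9.3 (3 hours).
P(7 ≤ N ≤ 10) = Σ_{j=7}^{10} e^(−9.3) · 9.3^j/j! ≈ 0.4891.

0.4891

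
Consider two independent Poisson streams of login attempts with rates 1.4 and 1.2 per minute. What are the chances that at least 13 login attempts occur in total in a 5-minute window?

Independent Poisson processes superpose: combined rate λ = 1.4 + 1.2 = 2.6 per minute.
Over the interval, μ = 2.6 × 5 = 13 (a 5-minute window = 5 minutes).
P(N ≥ 13) = 1 − P(N ≤ 12) ≈ 0.5369.

0.5369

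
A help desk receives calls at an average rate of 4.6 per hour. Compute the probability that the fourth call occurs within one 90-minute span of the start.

Over the interval, μ = 4.6 × 1.5 = 6.9 (a 90-minute span = 1.5 hours).
The fourth arrival falls in the interval iff at least 4 events occur there: P(S_4 ≤ t) = P(N ≥ 4) = 1 − P(N ≤ 3) ≈ 0.9129.

0.9129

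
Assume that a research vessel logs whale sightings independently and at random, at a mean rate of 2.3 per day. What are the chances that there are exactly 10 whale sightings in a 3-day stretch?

0.0679

Over the interval, μ = 2.3 × 3 = 6.9 (a 3-day stretch = 3 days).
P(N = 10) = e^(−μ) μ^10/10! = e^(−6.9) · 6.9^10/3628800 ≈ 0.0679.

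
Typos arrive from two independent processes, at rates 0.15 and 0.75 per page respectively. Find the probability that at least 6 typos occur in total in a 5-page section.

Independent Poisson processes superpose: combined rate λ = 0.15 + 0.75 = 0.9 per page.
Over the interval, μ = 0.9 × 5 = 4.5 (a 5-page section = 5 pages).
P(N ≥ 6) = 1 − P(N ≤ 5) ≈ 0.2971.

0.2971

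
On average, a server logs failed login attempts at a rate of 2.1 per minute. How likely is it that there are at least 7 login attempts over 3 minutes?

0.4418

Over the interval, μ = 2.1 × 3 = 6.3 (3 minutes).
P(N ≥ 7) = 1 − P(N ≤ 6) = 1 − Σ_{j=0}^{6} e^(−μ) μ^j/j! ≈ 0.4418.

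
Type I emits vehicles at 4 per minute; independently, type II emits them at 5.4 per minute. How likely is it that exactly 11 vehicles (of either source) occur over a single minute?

Independent Poisson processes superpose: combined rate λ = 4 + 5.4 = 9.4 per minute.
So μ = 9.4.
P(N = 11) = e^(−9.4) · 9.4^11/11! ≈ 0.1049.

0.1049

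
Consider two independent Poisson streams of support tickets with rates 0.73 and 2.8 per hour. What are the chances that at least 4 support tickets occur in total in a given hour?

Independent Poisson processes superpose: combined rate λ = 0.73 + 2.8 = 3.53 per hour.
So μ = 3.53.
P(N ≥ 4) = 1 − P(N ≤ 3) ≈ 0.4698.

0.4698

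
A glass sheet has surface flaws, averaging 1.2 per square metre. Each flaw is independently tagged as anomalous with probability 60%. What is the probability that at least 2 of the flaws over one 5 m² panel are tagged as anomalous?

0.8743

Thinning: the flaws that are tagged as anomalous themselves form a Poisson process with rate 0.6 × 1.2 = 0.72 per square metre.
Over the interval, μ = 0.72 × 5 = 3.6 (a 5 m² panel = 5 square metres).
P(N ≥ 2) = 1 − P(N ≤ 1) ≈ 0.8743.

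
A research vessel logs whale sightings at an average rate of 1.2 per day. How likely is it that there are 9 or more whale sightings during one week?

0.4631

Over the interval, μ = 1.2 × 7 = 8.4 (a week = 7 days).
P(N ≥ 9) = 1 − P(N ≤ 8) = 1 − Σ_{j=0}^{8} e^(−μ) μ^j/j! ≈ 0.4631.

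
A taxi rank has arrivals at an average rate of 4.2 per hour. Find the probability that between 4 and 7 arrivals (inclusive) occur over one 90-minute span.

Over the interval, μ = 4.2 × 1.5 = 6.3 (a 90-minute span = 1.5 hours).
P(4 ≤ N ≤ 7) = Σ_{j=4}^{7} e^(−6.3) · 6.3^j/j! ≈ 0.5754.

0.5754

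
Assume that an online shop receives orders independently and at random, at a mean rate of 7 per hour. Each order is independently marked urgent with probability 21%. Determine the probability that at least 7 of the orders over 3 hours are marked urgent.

0.1576

Thinning: the orders that are marked urgent themselves form a Poisson process with rate 0.21 × 7 = 1.47 per hour.
Over the interval, μ = 1.47 × 3 = 4.41 (3 hours).
P(N ≥ 7) = 1 − P(N ≤ 6) ≈ 0.1576.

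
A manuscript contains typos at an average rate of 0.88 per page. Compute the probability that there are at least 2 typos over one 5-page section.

Over the interval, μ = 0.88 × 5 = 4.4 (a 5-page section = 5 pages).
P(N ≥ 2) = 1 − P(N ≤ 1) = 1 − Σ_{j=0}^{1} e^(−μ) μ^j/j! ≈ 0.9337.

0.9337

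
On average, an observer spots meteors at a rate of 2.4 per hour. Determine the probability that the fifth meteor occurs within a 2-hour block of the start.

Over the interval, μ = 2.4 × 2 = 4.8 (a 2-hour block = 2 hours).
The fifth arrival falls in the interval iff at least 5 events occur there: P(S_5 ≤ t) = P(N ≥ 5) = 1 − P(N ≤ 4) ≈ 0.5237.

0.5237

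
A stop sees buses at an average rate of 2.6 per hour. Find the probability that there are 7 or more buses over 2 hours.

Over the interval, μ = 2.6 × 2 = 5.2 (2 hours).
P(N ≥ 7) = 1 − P(N ≤ 6) = 1 − Σ_{j=0}^{6} e^(−μ) μ^j/j! ≈ 0.2676.

0.2676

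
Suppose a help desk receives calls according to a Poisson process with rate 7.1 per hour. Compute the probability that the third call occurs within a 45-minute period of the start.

0.9002

Over the interval, μ = 7.1 × 0.75 = 5.325 (a 45-minute period = 0.75 hours).
The third arrival falls in the interval iff at least 3 events occur there: P(S_3 ≤ t) = P(N ≥ 3) = 1 − P(N ≤ 2) ≈ 0.9002.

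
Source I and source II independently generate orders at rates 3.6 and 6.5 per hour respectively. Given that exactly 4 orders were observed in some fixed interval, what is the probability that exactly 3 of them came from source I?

0.1166

Given the total, each event is independently from source I with probability p = λ_I/(λ_I+λ_II) = 3.6/10.1 ≈ 0.3564.
So K ~ Binomial(4, 3.6/10.1): P(K = 3) = C(4,3) · (3.6/10.1)^3 · (6.5/10.1)^1 ≈ 0.1166.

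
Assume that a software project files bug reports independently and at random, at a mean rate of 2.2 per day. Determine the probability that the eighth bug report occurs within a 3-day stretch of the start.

0.3419

Over the interval, μ = 2.2 × 3 = 6.6 (a 3-day stretch = 3 days).
The eighth arrival falls in the interval iff at least 8 events occur there: P(S_8 ≤ t) = P(N ≥ 8) = 1 − P(N ≤ 7) ≈ 0.3419.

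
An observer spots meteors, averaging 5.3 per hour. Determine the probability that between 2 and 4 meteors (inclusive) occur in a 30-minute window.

0.6124

Over the interval, μ = 5.3 × 0.5 = 2.65 (a 30-minute window = 0.5 hours).
P(2 ≤ N ≤ 4) = Σ_{j=2}^{4} e^(−2.65) · 2.65^j/j! ≈ 0.6124.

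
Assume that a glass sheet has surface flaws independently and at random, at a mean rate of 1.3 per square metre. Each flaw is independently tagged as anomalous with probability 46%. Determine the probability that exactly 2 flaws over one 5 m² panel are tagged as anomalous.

0.2248

Thinning: the flaws that are tagged as anomalous themselves form a Poisson process with rate 0.46 × 1.3 = 0.598 per square metre.
Over the interval, μ = 0.598 × 5 = 2.99 (a 5 m² panel = 5 square metres).
P(N = 2) = e^(−2.99) · 2.99^2/2! ≈ 0.2248.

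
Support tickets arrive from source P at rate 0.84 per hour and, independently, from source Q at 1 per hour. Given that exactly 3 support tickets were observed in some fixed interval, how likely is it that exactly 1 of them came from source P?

Given the total, each event is independently from source P with probability p = λ_P/(λ_P+λ_Q) = 0.84/1.84 ≈ 0.4565.
So K ~ Binomial(3, 0.84/1.84): P(K = 1) = C(3,1) · (0.84/1.84)^1 · (1/1.84)^2 ≈ 0.4045.

0.4045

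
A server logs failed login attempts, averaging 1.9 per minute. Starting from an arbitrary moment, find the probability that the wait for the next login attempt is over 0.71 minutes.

The wait for the next event is exponential with rate λ = 1.9 per minute.
P(T > 0.71) = e^(−λt) = e^(−1.9 × 0.71) = e^(−1.349) ≈ 0.2595.

0.2595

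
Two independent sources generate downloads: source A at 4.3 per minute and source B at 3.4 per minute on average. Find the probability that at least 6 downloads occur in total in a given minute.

Independent Poisson processes superpose: combined rate λ = 4.3 + 3.4 = 7.7 per minute.
So μ = 7.7.
P(N ≥ 6) = 1 − P(N ≤ 5) ≈ 0.7797.

0.7797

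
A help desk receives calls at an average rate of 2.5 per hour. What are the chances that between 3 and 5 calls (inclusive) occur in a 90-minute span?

Over the interval, μ = 2.5 × 1.5 = 3.75 (a 90-minute span = 1.5 hours).
P(3 ≤ N ≤ 5) = Σ_{j=3}^{5} e^(−3.75) · 3.75^j/j! ≈ 0.5458.

0.5458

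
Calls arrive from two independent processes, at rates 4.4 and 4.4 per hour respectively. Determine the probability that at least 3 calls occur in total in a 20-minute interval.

Independent Poisson processes superpose: combined rate λ = 4.4 + 4.4 = 8.8 per hour.
Over the interval, μ = 8.8 × 1/3 ≈ 2.93333 (a 20-minute interval = 1/3 hours).
P(N ≥ 3) = 1 − P(N ≤ 2) ≈ 0.5617.

0.5617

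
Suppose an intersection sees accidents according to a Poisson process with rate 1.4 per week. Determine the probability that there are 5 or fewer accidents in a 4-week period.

Over the interval, μ = 1.4 × 4 = 5.6 (a 4-week period = 4 weeks).
P(N ≤ 5) = Σ_{j=0}^{5} e^(−μ) μ^j/j! ≈ 0.5119.

0.5119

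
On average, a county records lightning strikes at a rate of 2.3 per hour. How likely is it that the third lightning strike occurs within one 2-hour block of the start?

0.8374

Over the interval, μ = 2.3 × 2 = 4.6 (a 2-hour block = 2 hours).
The third arrival falls in the interval iff at least 3 events occur there: P(S_3 ≤ t) = P(N ≥ 3) = 1 − P(N ≤ 2) ≈ 0.8374.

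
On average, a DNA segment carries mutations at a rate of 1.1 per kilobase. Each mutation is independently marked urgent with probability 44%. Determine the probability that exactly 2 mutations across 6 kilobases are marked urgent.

0.2311

Thinning: the mutations that are marked urgent themselves form a Poisson process with rate 0.44 × 1.1 = 0.484 per kilobase.
Over the interval, μ = 0.484 × 6 = 2.904 (6 kilobases).
P(N = 2) = e^(−2.904) · 2.904^2/2! ≈ 0.2311.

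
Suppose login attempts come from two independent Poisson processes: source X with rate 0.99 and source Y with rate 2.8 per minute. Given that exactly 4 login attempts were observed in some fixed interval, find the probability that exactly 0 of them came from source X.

0.2979

Given the total, each event is independently from source X with probability p = λ_X/(λ_X+λ_Y) = 0.99/3.79 ≈ 0.2612.
So K ~ Binomial(4, 0.99/3.79): P(K = 0) = C(4,0) · (0.99/3.79)^0 · (2.8/3.79)^4 ≈ 0.2979.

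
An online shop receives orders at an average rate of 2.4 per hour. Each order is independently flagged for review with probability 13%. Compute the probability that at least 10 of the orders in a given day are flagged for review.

Thinning: the orders that are flagged for review themselves form a Poisson process with rate 0.13 × 2.4 = 0.312 per hour.
Over the interval, μ = 0.312 × 24 = 7.488 (a day = 24 hours).
P(N ≥ 10) = 1 − P(N ≤ 9) ≈ 0.2222.

0.2222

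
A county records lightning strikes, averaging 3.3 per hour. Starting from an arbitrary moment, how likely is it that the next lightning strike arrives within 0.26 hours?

0.5760

Inter-arrival times are exponential with rate λ = 3.3 per hour.
P(T ≤ 0.26) = 1 − e^(−λt) = 1 − e^(−3.3 × 0.26) = 1 − e^(−0.858) ≈ 0.5760.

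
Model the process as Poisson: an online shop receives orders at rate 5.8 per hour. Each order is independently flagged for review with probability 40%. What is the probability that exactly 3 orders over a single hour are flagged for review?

0.2045

Thinning: the orders that are flagged for review themselves form a Poisson process with rate 0.4 × 5.8 = 2.32 per hour.
So μ = 2.32.
P(N = 3) = e^(−2.32) · 2.32^3/3! ≈ 0.2045.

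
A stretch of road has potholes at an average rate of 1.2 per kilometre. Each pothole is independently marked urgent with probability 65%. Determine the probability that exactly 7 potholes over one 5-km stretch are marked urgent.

0.0551

Thinning: the potholes that are marked urgent themselves form a Poisson process with rate 0.65 × 1.2 = 0.78 per kilometre.
Over the interval, μ = 0.78 × 5 = 3.9 (a 5-km stretch = 5 kilometres).
P(N = 7) = e^(−3.9) · 3.9^7/7! ≈ 0.0551.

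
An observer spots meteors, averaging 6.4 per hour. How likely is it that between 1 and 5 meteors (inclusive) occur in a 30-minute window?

0.8538

Over the interval, μ = 6.4 × 0.5 = 3.2 (a 30-minute window = 0.5 hours).
P(1 ≤ N ≤ 5) = Σ_{j=1}^{5} e^(−3.2) · 3.2^j/j! ≈ 0.8538.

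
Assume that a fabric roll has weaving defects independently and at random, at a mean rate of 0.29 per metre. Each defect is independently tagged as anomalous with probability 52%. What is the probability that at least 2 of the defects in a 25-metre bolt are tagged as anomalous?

Thinning: the defects that are tagged as anomalous themselves form a Poisson process with rate 0.52 × 0.29 = 0.1508 per metre.
Over the interval, μ = 0.1508 × 25 = 3.77 (a 25-metre bolt = 25 metres).
P(N ≥ 2) = 1 − P(N ≤ 1) ≈ 0.8900.

0.8900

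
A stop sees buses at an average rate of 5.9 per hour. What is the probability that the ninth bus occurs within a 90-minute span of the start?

Over the interval, μ = 5.9 × 1.5 = 8.85 (a 90-minute span = 1.5 hours).
The ninth arrival falls in the interval iff at least 9 events occur there: P(S_9 ≤ t) = P(N ≥ 9) = 1 − P(N ≤ 8) ≈ 0.5244.

0.5244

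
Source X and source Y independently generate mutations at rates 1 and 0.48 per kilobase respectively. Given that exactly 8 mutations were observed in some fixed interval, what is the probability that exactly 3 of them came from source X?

Given the total, each event is independently from source X with probability p = λ_X/(λ_X+λ_Y) = 1/1.48 ≈ 0.6757.
So K ~ Binomial(8, 1/1.48): P(K = 3) = C(8,3) · (1/1.48)^3 · (0.48/1.48)^5 ≈ 0.0620.

0.0620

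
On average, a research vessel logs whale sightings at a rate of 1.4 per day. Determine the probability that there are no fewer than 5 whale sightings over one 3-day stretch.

0.4102

Over the interval, μ = 1.4 × 3 = 4.2 (a 3-day stretch = 3 days).
P(N ≥ 5) = 1 − P(N ≤ 4) = 1 − Σ_{j=0}^{4} e^(−μ) μ^j/j! ≈ 0.4102.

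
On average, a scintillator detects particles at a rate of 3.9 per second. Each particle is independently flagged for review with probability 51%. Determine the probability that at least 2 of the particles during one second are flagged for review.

0.5910

Thinning: the particles that are flagged for review themselves form a Poisson process with rate 0.51 × 3.9 = 1.989 per second.
So μ = 1.989.
P(N ≥ 2) = 1 − P(N ≤ 1) ≈ 0.5910.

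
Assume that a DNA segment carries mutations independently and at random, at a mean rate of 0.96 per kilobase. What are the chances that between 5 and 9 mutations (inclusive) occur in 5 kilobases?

0.4986

Over the interval, μ = 0.96 × 5 = 4.8 (5 kilobases).
P(5 ≤ N ≤ 9) = Σ_{j=5}^{9} e^(−4.8) · 4.8^j/j! ≈ 0.4986.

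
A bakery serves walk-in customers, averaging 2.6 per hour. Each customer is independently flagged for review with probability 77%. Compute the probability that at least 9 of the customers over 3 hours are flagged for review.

Thinning: the customers that are flagged for review themselves form a Poisson process with rate 0.77 × 2.6 = 2.002 per hour.
Over the interval, μ = 2.002 × 3 = 6.006 (3 hours).
P(N ≥ 9) = 1 − P(N ≤ 8) ≈ 0.1534.

0.1534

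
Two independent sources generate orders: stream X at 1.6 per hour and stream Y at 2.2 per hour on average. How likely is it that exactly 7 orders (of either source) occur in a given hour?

Independent Poisson processes superpose: combined rate λ = 1.6 + 2.2 = 3.8 per hour.
So μ = 3.8.
P(N = 7) = e^(−3.8) · 3.8^7/7! ≈ 0.0508.

0.0508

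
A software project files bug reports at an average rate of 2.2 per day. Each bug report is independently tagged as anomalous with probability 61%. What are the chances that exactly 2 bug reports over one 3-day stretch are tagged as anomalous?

0.1446

Thinning: the bug reports that are tagged as anomalous themselves form a Poisson process with rate 0.61 × 2.2 = 1.342 per day.
Over the interval, μ = 1.342 × 3 = 4.026 (a 3-day stretch = 3 days).
P(N = 2) = e^(−4.026) · 4.026^2/2! ≈ 0.1446.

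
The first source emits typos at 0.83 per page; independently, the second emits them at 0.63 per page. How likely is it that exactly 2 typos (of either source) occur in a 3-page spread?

0.1201

Independent Poisson processes superpose: combined rate λ = 0.83 + 0.63 = 1.46 per page.
Over the interval, μ = 1.46 × 3 = 4.38 (a 3-page spread = 3 pages).
P(N = 2) = e^(−4.38) · 4.38^2/2! ≈ 0.1201.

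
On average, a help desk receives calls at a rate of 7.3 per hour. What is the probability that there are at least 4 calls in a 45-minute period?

Over the interval, μ = 7.3 × 0.75 = 5.475 (a 45-minute period = 0.75 hours).
P(N ≥ 4) = 1 − P(N ≤ 3) = 1 − Σ_{j=0}^{3} e^(−μ) μ^j/j! ≈ 0.7955.

0.7955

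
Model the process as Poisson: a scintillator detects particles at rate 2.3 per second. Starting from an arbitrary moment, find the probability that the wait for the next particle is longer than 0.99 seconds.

0.1026

The wait for the next event is exponential with rate λ = 2.3 per second.
P(T > 0.99) = e^(−λt) = e^(−2.3 × 0.99) = e^(−2.277) ≈ 0.1026.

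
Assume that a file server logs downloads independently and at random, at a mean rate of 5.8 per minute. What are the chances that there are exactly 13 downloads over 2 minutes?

0.1014

Over the interval, μ = 5.8 × 2 = 11.6 (2 minutes).
P(N = 13) = e^(−μ) μ^13/13! = e^(−11.6) · 11.6^13/6227020800 ≈ 0.1014.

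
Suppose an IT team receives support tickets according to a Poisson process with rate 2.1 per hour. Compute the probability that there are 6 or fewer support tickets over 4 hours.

Over the interval, μ = 2.1 × 4 = 8.4 (4 hours).
P(N ≤ 6) = Σ_{j=0}^{6} e^(−μ) μ^j/j! ≈ 0.2670.

0.2670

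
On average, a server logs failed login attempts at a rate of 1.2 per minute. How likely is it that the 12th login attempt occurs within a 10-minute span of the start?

0.5384

Over the interval, μ = 1.2 × 10 = 12 (a 10-minute span = 10 minutes).
The 12th arrival falls in the interval iff at least 12 events occur there: P(S_12 ≤ t) = P(N ≥ 12) = 1 − P(N ≤ 11) ≈ 0.5384.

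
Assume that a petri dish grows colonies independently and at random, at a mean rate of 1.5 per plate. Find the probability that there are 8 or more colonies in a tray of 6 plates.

Over the interval, μ = 1.5 × 6 = 9 (a tray of 6 plates = 6 plates).
P(N ≥ 8) = 1 − P(N ≤ 7) = 1 − Σ_{j=0}^{7} e^(−μ) μ^j/j! ≈ 0.6761.

0.6761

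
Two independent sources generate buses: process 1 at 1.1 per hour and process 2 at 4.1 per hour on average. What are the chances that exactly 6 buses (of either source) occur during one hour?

Independent Poisson processes superpose: combined rate λ = 1.1 + 4.1 = 5.2 per hour.
So μ = 5.2.
P(N = 6) = e^(−5.2) · 5.2^6/6! ≈ 0.1515.

0.1515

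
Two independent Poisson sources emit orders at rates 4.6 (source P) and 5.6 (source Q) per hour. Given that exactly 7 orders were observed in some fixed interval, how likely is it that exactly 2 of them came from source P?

Given the total, each event is independently from source P with probability p = λ_P/(λ_P+λ_Q) = 4.6/10.2 ≈ 0.4510.
So K ~ Binomial(7, 4.6/10.2): P(K = 2) = C(7,2) · (4.6/10.2)^2 · (5.6/10.2)^5 ≈ 0.2130.

0.2130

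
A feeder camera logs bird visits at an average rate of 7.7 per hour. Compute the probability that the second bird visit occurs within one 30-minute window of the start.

0.8968

Over the interval, μ = 7.7 × 0.5 = 3.85 (a 30-minute window = 0.5 hours).
The second arrival falls in the interval iff at least 2 events occur there: P(S_2 ≤ t) = P(N ≥ 2) = 1 − P(N ≤ 1) ≈ 0.8968.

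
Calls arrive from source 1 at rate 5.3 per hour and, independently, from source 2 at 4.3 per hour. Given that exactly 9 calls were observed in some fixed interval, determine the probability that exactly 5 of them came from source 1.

0.2601

Given the total, each event is independently from source 1 with probability p = λ_1/(λ_1+λ_2) = 5.3/9.6 ≈ 0.5521.
So K ~ Binomial(9, 5.3/9.6): P(K = 5) = C(9,5) · (5.3/9.6)^5 · (4.3/9.6)^4 ≈ 0.2601.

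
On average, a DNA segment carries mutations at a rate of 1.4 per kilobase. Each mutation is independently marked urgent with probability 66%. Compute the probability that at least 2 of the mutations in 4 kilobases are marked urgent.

0.8834

Thinning: the mutations that are marked urgent themselves form a Poisson process with rate 0.66 × 1.4 = 0.924 per kilobase.
Over the interval, μ = 0.924 × 4 = 3.696 (4 kilobases).
P(N ≥ 2) = 1 − P(N ≤ 1) ≈ 0.8834.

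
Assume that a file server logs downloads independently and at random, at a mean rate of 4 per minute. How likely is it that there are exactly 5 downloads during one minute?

With mean μ = 4 per minute,
P(N = 5) = e^(−μ) μ^5/5! = e^(−4) · 4^5/120 ≈ 0.1563.

0.1563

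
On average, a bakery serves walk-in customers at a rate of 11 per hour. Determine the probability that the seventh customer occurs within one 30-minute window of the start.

0.3140

Over the interval, μ = 11 × 0.5 = 5.5 (a 30-minute window = 0.5 hours).
The seventh arrival falls in the interval iff at least 7 events occur there: P(S_7 ≤ t) = P(N ≥ 7) = 1 − P(N ≤ 6) ≈ 0.3140.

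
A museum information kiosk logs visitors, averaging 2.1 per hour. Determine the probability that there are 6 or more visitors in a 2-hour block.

0.2469

Over the interval, μ = 2.1 × 2 = 4.2 (a 2-hour block = 2 hours).
P(N ≥ 6) = 1 − P(N ≤ 5) = 1 − Σ_{j=0}^{5} e^(−μ) μ^j/j! ≈ 0.2469.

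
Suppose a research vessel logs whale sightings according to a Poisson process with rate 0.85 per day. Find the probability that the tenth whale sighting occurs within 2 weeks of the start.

Over the interval, μ = 0.85 × 14 = 11.9 (2 weeks = 14 days).
The tenth arrival falls in the interval iff at least 10 events occur there: P(S_10 ≤ t) = P(N ≥ 10) = 1 − P(N ≤ 9) ≈ 0.7488.

0.7488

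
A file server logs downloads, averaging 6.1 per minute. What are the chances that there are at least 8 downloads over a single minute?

With mean μ = 6.1 per minute,
P(N ≥ 8) = 1 − P(N ≤ 7) = 1 − Σ_{j=0}^{7} e^(−μ) μ^j/j! ≈ 0.2699.

0.2699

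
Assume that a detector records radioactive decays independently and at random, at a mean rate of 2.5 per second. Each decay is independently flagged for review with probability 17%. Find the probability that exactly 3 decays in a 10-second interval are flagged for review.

0.1825

Thinning: the decays that are flagged for review themselves form a Poisson process with rate 0.17 × 2.5 = 0.425 per second.
Over the interval, μ = 0.425 × 10 = 4.25 (a 10-second interval = 10 seconds).
P(N = 3) = e^(−4.25) · 4.25^3/3! ≈ 0.1825.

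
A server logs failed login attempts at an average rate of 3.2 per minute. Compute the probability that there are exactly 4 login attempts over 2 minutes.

0.1162

Over the interval, μ = 3.2 × 2 = 6.4 (2 minutes).
P(N = 4) = e^(−μ) μ^4/4! = e^(−6.4) · 6.4^4/24 ≈ 0.1162.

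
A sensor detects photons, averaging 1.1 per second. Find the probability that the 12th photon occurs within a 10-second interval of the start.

0.4207

Over the interval, μ = 1.1 × 10 = 11 (a 10-second interval = 10 seconds).
The 12th arrival falls in the interval iff at least 12 events occur there: P(S_12 ≤ t) = P(N ≥ 12) = 1 − P(N ≤ 11) ≈ 0.4207.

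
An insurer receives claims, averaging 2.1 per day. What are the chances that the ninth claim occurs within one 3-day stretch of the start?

Over the interval, μ = 2.1 × 3 = 6.3 (a 3-day stretch = 3 days).
The ninth arrival falls in the interval iff at least 9 events occur there: P(S_9 ≤ t) = P(N ≥ 9) = 1 − P(N ≤ 8) ≈ 0.1852.

0.1852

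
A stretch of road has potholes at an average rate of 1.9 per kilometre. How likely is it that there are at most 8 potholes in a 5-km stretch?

0.3918

Over the interval, μ = 1.9 × 5 = 9.5 (a 5-km stretch = 5 kilometres).
P(N ≤ 8) = Σ_{j=0}^{8} e^(−μ) μ^j/j! ≈ 0.3918.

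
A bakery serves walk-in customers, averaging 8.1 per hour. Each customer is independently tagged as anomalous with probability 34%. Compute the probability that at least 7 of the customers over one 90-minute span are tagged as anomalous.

0.1248

Thinning: the customers that are tagged as anomalous themselves form a Poisson process with rate 0.34 × 8.1 = 2.754 per hour.
Over the interval, μ = 2.754 × 1.5 = 4.131 (a 90-minute span = 1.5 hours).
P(N ≥ 7) = 1 − P(N ≤ 6) ≈ 0.1248.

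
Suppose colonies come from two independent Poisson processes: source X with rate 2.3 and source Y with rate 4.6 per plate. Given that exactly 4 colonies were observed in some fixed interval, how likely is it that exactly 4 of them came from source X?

0.0123

Given the total, each event is independently from source X with probability p = λ_X/(λ_X+λ_Y) = 2.3/6.9 ≈ 0.3333.
So K ~ Binomial(4, 2.3/6.9): P(K = 4) = C(4,4) · (2.3/6.9)^4 · (4.6/6.9)^0 ≈ 0.0123.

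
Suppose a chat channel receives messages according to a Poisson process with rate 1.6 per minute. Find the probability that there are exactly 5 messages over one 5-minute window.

Over the interval, μ = 1.6 × 5 = 8 (a 5-minute window = 5 minutes).
P(N = 5) = e^(−μ) μ^5/5! = e^(−8) · 8^5/120 ≈ 0.0916.

0.0916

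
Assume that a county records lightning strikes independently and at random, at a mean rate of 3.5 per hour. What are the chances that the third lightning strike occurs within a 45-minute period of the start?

0.4878

Over the interval, μ = 3.5 × 0.75 = 2.625 (a 45-minute period = 0.75 hours).
The third arrival falls in the interval iff at least 3 events occur there: P(S_3 ≤ t) = P(N ≥ 3) = 1 − P(N ≤ 2) ≈ 0.4878.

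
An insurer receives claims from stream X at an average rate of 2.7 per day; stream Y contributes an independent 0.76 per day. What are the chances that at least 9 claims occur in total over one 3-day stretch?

0.7083

Independent Poisson processes superpose: combined rate λ = 2.7 + 0.76 = 3.46 per day.
Over the interval, μ = 3.46 × 3 = 10.38 (a 3-day stretch = 3 days).
P(N ≥ 9) = 1 − P(N ≤ 8) ≈ 0.7083.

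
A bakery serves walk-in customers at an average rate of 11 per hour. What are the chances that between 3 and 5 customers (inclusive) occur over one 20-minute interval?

0.5437

Over the interval, μ = 11 × 1/3 ≈ 3.66667 (a 20-minute interval = 1/3 hours).
P(3 ≤ N ≤ 5) = Σ_{j=3}^{5} e^(−3.66667) · 3.66667^j/j! ≈ 0.5437.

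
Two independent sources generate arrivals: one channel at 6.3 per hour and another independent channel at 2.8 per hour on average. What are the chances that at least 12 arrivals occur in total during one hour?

Independent Poisson processes superpose: combined rate λ = 6.3 + 2.8 = 9.1 per hour.
So μ = 9.1.
P(N ≥ 12) = 1 − P(N ≤ 11) ≈ 0.2068.

0.2068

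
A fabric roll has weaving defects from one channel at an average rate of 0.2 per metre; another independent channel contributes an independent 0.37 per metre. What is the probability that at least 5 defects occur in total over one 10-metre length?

0.6728

Independent Poisson processes superpose: combined rate λ = 0.2 + 0.37 = 0.57 per metre.
Over the interval, μ = 0.57 × 10 = 5.7 (a 10-metre length = 10 metres).
P(N ≥ 5) = 1 − P(N ≤ 4) ≈ 0.6728.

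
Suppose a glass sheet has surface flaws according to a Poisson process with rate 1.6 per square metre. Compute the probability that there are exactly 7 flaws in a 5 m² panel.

Over the interval, μ = 1.6 × 5 = 8 (a 5 m² panel = 5 square metres).
P(N = 7) = e^(−μ) μ^7/7! = e^(−8) · 8^7/5040 ≈ 0.1396.

0.1396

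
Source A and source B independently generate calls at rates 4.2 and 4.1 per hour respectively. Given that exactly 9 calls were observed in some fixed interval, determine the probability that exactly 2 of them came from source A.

Given the total, each event is independently from source A with probability p = λ_A/(λ_A+λ_B) = 4.2/8.3 ≈ 0.5060.
So K ~ Binomial(9, 4.2/8.3): P(K = 2) = C(9,2) · (4.2/8.3)^2 · (4.1/8.3)^7 ≈ 0.0662.

0.0662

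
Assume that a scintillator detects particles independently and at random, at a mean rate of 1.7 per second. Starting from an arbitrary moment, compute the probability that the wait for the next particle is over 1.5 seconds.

0.0781

The wait for the next event is exponential with rate λ = 1.7 per second.
P(T > 1.5) = e^(−λt) = e^(−1.7 × 1.5) = e^(−2.55) ≈ 0.0781.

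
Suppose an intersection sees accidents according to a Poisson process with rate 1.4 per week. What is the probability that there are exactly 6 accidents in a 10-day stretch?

Over the interval, μ = 1.4 × 10/7 = 2 (a 10-day stretch = 10/7 weeks).
P(N = 6) = e^(−μ) μ^6/6! = e^(−2) · 2^6/720 ≈ 0.0120.

0.0120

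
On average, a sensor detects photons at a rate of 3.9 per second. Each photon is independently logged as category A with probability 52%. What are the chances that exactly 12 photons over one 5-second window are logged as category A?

0.0974

Thinning: the photons that are logged as category A themselves form a Poisson process with rate 0.52 × 3.9 = 2.028 per second.
Over the interval, μ = 2.028 × 5 = 10.14 (a 5-second window = 5 seconds).
P(N = 12) = e^(−10.14) · 10.14^12/12! ≈ 0.0974.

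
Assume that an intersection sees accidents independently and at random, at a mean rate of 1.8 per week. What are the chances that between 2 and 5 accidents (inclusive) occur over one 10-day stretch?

0.6801

Over the interval, μ = 1.8 × 10/7 ≈ 2.57143 (a 10-day stretch = 10/7 weeks).
P(2 ≤ N ≤ 5) = Σ_{j=2}^{5} e^(−2.57143) · 2.57143^j/j! ≈ 0.6801.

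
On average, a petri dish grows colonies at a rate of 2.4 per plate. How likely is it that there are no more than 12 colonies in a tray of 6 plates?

Over the interval, μ = 2.4 × 6 = 14.4 (a tray of 6 plates = 6 plates).
P(N ≤ 12) = Σ_{j=0}^{12} e^(−μ) μ^j/j! ≈ 0.3203.

0.3203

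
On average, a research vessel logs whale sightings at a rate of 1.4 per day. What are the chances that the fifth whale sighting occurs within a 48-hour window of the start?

0.1523

Over the interval, μ = 1.4 × 2 = 2.8 (a 48-hour window = 2 days).
The fifth arrival falls in the interval iff at least 5 events occur there: P(S_5 ≤ t) = P(N ≥ 5) = 1 − P(N ≤ 4) ≈ 0.1523.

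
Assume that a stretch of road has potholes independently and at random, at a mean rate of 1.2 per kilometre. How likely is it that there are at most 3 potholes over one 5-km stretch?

0.1512

Over the interval, μ = 1.2 × 5 = 6 (a 5-km stretch = 5 kilometres).
P(N ≤ 3) = Σ_{j=0}^{3} e^(−μ) μ^j/j! ≈ 0.1512.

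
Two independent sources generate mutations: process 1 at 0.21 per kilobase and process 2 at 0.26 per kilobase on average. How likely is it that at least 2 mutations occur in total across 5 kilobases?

0.6805

Independent Poisson processes superpose: combined rate λ = 0.21 + 0.26 = 0.47 per kilobase.
Over the interval, μ = 0.47 × 5 = 2.35 (5 kilobases).
P(N ≥ 2) = 1 − P(N ≤ 1) ≈ 0.6805.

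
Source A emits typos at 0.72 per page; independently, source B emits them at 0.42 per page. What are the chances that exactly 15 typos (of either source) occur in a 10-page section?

Independent Poisson processes superpose: combined rate λ = 0.72 + 0.42 = 1.14 per page.
Over the interval, μ = 1.14 × 10 = 11.4 (a 10-page section = 10 pages).
P(N = 15) = e^(−11.4) · 11.4^15/15! ≈ 0.0611.

0.0611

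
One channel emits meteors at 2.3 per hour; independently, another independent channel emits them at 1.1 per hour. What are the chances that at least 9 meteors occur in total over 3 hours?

0.6892

Independent Poisson processes superpose: combined rate λ = 2.3 + 1.1 = 3.4 per hour.
Over the interval, μ = 3.4 × 3 = 10.2 (3 hours).
P(N ≥ 9) = 1 − P(N ≤ 8) ≈ 0.6892.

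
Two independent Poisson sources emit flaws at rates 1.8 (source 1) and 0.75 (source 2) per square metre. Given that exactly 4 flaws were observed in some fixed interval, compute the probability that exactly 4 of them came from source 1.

0.2483

Given the total, each event is independently from source 1 with probability p = λ_1/(λ_1+λ_2) = 1.8/2.55 ≈ 0.7059.
So K ~ Binomial(4, 1.8/2.55): P(K = 4) = C(4,4) · (1.8/2.55)^4 · (0.75/2.55)^0 ≈ 0.2483.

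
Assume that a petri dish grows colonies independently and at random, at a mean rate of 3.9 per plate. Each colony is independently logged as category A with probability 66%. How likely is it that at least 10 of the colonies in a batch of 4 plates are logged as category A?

0.5785

Thinning: the colonies that are logged as category A themselves form a Poisson process with rate 0.66 × 3.9 = 2.574 per plate.
Over the interval, μ = 2.574 × 4 = 10.296 (a batch of 4 plates = 4 plates).
P(N ≥ 10) = 1 − P(N ≤ 9) ≈ 0.5785.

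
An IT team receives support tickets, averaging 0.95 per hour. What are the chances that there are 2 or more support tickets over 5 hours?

Over the interval, μ = 0.95 × 5 = 4.75 (5 hours).
P(N ≥ 2) = 1 − P(N ≤ 1) = 1 − Σ_{j=0}^{1} e^(−μ) μ^j/j! ≈ 0.9503.

0.9503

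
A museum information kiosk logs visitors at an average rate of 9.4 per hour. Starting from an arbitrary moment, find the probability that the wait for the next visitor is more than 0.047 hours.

The wait for the next event is exponential with rate λ = 9.4 per hour.
P(T > 0.047) = e^(−λt) = e^(−9.4 × 0.047) = e^(−0.4418) ≈ 0.6429.

0.6429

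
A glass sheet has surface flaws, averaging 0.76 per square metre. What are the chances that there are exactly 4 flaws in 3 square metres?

0.1152

Over the interval, μ = 0.76 × 3 = 2.28 (3 square metres).
P(N = 4) = e^(−μ) μ^4/4! = e^(−2.28) · 2.28^4/24 ≈ 0.1152.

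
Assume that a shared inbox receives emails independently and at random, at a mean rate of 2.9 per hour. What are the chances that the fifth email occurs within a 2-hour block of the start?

0.6873

Over the interval, μ = 2.9 × 2 = 5.8 (a 2-hour block = 2 hours).
The fifth arrival falls in the interval iff at least 5 events occur there: P(S_5 ≤ t) = P(N ≥ 5) = 1 − P(N ≤ 4) ≈ 0.6873.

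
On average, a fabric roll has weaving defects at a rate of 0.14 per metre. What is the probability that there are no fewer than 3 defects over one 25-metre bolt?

0.6792

Over the interval, μ = 0.14 × 25 = 3.5 (a 25-metre bolt = 25 metres).
P(N ≥ 3) = 1 − P(N ≤ 2) = 1 − Σ_{j=0}^{2} e^(−μ) μ^j/j! ≈ 0.6792.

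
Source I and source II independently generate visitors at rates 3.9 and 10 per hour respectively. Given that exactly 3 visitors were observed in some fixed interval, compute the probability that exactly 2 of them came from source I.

0.1699

Given the total, each event is independently from source I with probability p = λ_I/(λ_I+λ_II) = 3.9/13.9 ≈ 0.2806.
So K ~ Binomial(3, 3.9/13.9): P(K = 2) = C(3,2) · (3.9/13.9)^2 · (10/13.9)^1 ≈ 0.1699.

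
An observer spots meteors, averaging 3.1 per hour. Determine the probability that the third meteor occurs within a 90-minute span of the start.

0.8426

Over the interval, μ = 3.1 × 1.5 = 4.65 (a 90-minute span = 1.5 hours).
The third arrival falls in the interval iff at least 3 events occur there: P(S_3 ≤ t) = P(N ≥ 3) = 1 − P(N ≤ 2) ≈ 0.8426.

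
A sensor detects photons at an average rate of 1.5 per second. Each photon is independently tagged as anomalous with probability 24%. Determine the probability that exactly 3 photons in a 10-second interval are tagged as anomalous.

0.2125

Thinning: the photons that are tagged as anomalous themselves form a Poisson process with rate 0.24 × 1.5 = 0.36 per second.
Over the interval, μ = 0.36 × 10 = 3.6 (a 10-second interval = 10 seconds).
P(N = 3) = e^(−3.6) · 3.6^3/3! ≈ 0.2125.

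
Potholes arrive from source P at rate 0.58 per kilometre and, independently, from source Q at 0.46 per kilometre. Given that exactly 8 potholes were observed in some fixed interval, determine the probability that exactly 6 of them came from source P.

0.1648

Given the total, each event is independently from source P with probability p = λ_P/(λ_P+λ_Q) = 0.58/1.04 ≈ 0.5577.
So K ~ Binomial(8, 0.58/1.04): P(K = 6) = C(8,6) · (0.58/1.04)^6 · (0.46/1.04)^2 ≈ 0.1648.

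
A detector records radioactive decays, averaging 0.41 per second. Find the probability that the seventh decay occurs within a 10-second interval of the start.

0.1214

Over the interval, μ = 0.41 × 10 = 4.1 (a 10-second interval = 10 seconds).
The seventh arrival falls in the interval iff at least 7 events occur there: P(S_7 ≤ t) = P(N ≥ 7) = 1 − P(N ≤ 6) ≈ 0.1214.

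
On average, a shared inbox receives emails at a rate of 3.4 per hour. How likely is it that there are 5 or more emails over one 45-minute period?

0.1156

Over the interval, μ = 3.4 × 0.75 = 2.55 (a 45-minute period = 0.75 hours).
P(N ≥ 5) = 1 − P(N ≤ 4) = 1 − Σ_{j=0}^{4} e^(−μ) μ^j/j! ≈ 0.1156.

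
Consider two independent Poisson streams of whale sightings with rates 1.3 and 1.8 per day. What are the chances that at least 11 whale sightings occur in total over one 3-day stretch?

0.3301

Independent Poisson processes superpose: combined rate λ = 1.3 + 1.8 = 3.1 per day.
Over the interval, μ = 3.1 × 3 = 9.3 (a 3-day stretch = 3 days).
P(N ≥ 11) = 1 − P(N ≤ 10) ≈ 0.3301.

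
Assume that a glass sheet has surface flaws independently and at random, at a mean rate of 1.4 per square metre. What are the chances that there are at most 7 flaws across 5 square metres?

0.5987

Over the interval, μ = 1.4 × 5 = 7 (5 square metres).
P(N ≤ 7) = Σ_{j=0}^{7} e^(−μ) μ^j/j! ≈ 0.5987.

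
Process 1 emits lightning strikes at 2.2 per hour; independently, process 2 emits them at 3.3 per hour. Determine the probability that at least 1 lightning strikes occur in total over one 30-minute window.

Independent Poisson processes superpose: combined rate λ = 2.2 + 3.3 = 5.5 per hour.
Over the interval, μ = 5.5 × 0.5 = 2.75 (a 30-minute window = 0.5 hours).
P(N ≥ 1) = 1 − P(N ≤ 0) ≈ 0.9361.

0.9361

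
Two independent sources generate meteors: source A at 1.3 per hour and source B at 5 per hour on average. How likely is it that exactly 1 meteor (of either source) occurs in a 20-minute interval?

Independent Poisson processes superpose: combined rate λ = 1.3 + 5 = 6.3 per hour.
Over the interval, μ = 6.3 × 1/3 = 2.1 (a 20-minute interval = 1/3 hours).
P(N = 1) = e^(−2.1) · 2.1^1/1! ≈ 0.2572.

0.2572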